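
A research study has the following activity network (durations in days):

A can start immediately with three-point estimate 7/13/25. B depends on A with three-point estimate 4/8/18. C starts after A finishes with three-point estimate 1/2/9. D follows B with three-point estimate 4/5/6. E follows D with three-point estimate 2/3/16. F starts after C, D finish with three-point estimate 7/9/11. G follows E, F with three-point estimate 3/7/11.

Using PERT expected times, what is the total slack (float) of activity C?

11 days

te_A = (7 + 4·13 + 25)/6 = 84/6 = 14
te_B = (4 + 4·8 + 18)/6 = 54/6 = 9
te_C = (1 + 4·2 + 9)/6 = 18/6 = 3
te_D = (4 + 4·5 + 6)/6 = 30/6 = 5
te_E = (2 + 4·3 + 16)/6 = 30/6 = 5
te_F = (7 + 4·9 + 11)/6 = 54/6 = 9
te_G = (3 + 4·7 + 11)/6 = 42/6 = 7

Forward pass:
ES_A = 0; EF_A = 14
ES_B = 14; EF_B = 14+9 = 23
ES_C = 14; EF_C = 14+3 = 17
ES_D = 23; EF_D = 23+5 = 28
ES_E = 28; EF_E = 28+5 = 33
ES_F = max(EF_C=17, EF_D=28) = 28; EF_F = 28+9 = 37
ES_G = max(EF_E=33, EF_F=37) = 37; EF_G = 37+7 = 44
Expected project duration μ = 44 days. Critical path: A → B → D → F → G.

Backward pass:
LF_G = 44; LS_G = 44−7 = 37
LF_F = LS_G = 37; LS_F = 37−9 = 28
LF_E = LS_G = 37; LS_E = 37−5 = 32
LF_D = min(LS_E=32, LS_F=28) = 28; LS_D = 28−5 = 23
LF_C = LS_F = 28; LS_C = 28−3 = 25
LF_B = LS_D = 23; LS_B = 23−9 = 14
LF_A = min(LS_B=14, LS_C=25) = 14; LS_A = 14−14 = 0
Slack_C = LS_C − ES_C = 25 − 14 = 11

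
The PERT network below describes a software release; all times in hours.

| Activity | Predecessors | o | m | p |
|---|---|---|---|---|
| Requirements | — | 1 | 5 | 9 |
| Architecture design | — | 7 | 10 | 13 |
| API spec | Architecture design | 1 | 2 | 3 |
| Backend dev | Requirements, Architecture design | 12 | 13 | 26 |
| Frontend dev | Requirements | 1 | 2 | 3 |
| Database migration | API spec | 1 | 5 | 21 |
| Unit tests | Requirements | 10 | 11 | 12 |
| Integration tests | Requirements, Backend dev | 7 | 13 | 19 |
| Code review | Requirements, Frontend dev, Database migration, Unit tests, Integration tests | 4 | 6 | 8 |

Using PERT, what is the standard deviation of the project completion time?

3.30 hours

te_Requirements = (1 + 4·5 + 9)/6 = 30/6 = 5; σ²_Requirements = ((9−1)/6)² = 1.778
te_Architecture design = (7 + 4·10 + 13)/6 = 60/6 = 10; σ²_Architecture design = ((13−7)/6)² = 1.000
te_API spec = (1 + 4·2 + 3)/6 = 12/6 = 2; σ²_API spec = ((3−1)/6)² = 0.111
te_Backend dev = (12 + 4·13 + 26)/6 = 90/6 = 15; σ²_Backend dev = ((26−12)/6)² = 5.444
te_Frontend dev = (1 + 4·2 + 3)/6 = 12/6 = 2; σ²_Frontend dev = ((3−1)/6)² = 0.111
te_Database migration = (1 + 4·5 + 21)/6 = 42/6 = 7; σ²_Database migration = ((21−1)/6)² = 11.111
te_Unit tests = (10 + 4·11 + 12)/6 = 66/6 = 11; σ²_Unit tests = ((12−10)/6)² = 0.111
te_Integration tests = (7 + 4·13 + 19)/6 = 78/6 = 13; σ²_Integration tests = ((19−7)/6)² = 4.000
te_Code review = (4 + 4·6 + 8)/6 = 36/6 = 6; σ²_Code review = ((8−4)/6)² = 0.444

Forward pass:
ES_Requirements = 0; EF_Requirements = 5
ES_Architecture design = 0; EF_Architecture design = 10
ES_API spec = 10; EF_API spec = 10+2 = 12
ES_Backend dev = max(EF_Requirements=5, EF_Architecture design=10) = 10; EF_Backend dev = 10+15 = 25
ES_Frontend dev = 5; EF_Frontend dev = 5+2 = 7
ES_Database migration = 12; EF_Database migration = 12+7 = 19
ES_Unit tests = 5; EF_Unit tests = 5+11 = 16
ES_Integration tests = max(EF_Requirements=5, EF_Backend dev=25) = 25; EF_Integration tests = 25+13 = 38
ES_Code review = max(EF_Requirements=5, EF_Frontend dev=7, EF_Database migration=19, EF_Unit tests=16, EF_Integration tests=38) = 38; EF_Code review = 38+6 = 44
Expected project duration μ = 44 hours. Critical path: Architecture design → Backend dev → Integration tests → Code review.

Variance along critical path = 1.000 + 5.444 + 4.000 + 0.444 = 10.889
σ = √10.889 = 3.300 hours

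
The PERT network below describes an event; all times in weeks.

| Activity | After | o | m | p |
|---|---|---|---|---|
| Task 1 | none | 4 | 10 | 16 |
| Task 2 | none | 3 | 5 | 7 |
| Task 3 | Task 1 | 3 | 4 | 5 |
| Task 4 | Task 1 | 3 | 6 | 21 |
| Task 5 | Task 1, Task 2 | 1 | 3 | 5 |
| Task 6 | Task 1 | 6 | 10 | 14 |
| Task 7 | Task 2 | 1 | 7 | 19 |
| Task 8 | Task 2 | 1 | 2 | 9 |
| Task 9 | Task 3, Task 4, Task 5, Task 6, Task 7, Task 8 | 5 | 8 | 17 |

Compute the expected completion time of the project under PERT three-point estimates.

te_Task 1 = (4 + 4·10 + 16)/6 = 60/6 = 10
te_Task 2 = (3 + 4·5 + 7)/6 = 30/6 = 5
te_Task 3 = (3 + 4·4 + 5)/6 = 24/6 = 4
te_Task 4 = (3 + 4·6 + 21)/6 = 48/6 = 8
te_Task 5 = (1 + 4·3 + 5)/6 = 18/6 = 3
te_Task 6 = (6 + 4·10 + 14)/6 = 60/6 = 10
te_Task 7 = (1 + 4·7 + 19)/6 = 48/6 = 8
te_Task 8 = (1 + 4·2 + 9)/6 = 18/6 = 3
te_Task 9 = (5 + 4·8 + 17)/6 = 54/6 = 9

Forward pass:
ES_Task 1 = 0; EF_Task 1 = 10
ES_Task 2 = 0; EF_Task 2 = 5
ES_Task 3 = 10; EF_Task 3 = 10+4 = 14
ES_Task 4 = 10; EF_Task 4 = 10+8 = 18
ES_Task 5 = max(EF_Task 1=10, EF_Task 2=5) = 10; EF_Task 5 = 10+3 = 13
ES_Task 6 = 10; EF_Task 6 = 10+10 = 20
ES_Task 7 = 5; EF_Task 7 = 5+8 = 13
ES_Task 8 = 5; EF_Task 8 = 5+3 = 8
ES_Task 9 = max(EF_Task 3=14, EF_Task 4=18, EF_Task 5=13, EF_Task 6=20, EF_Task 7=13, EF_Task 8=8) = 20; EF_Task 9 = 20+9 = 29
Expected project duration μ = 29 weeks. Critical path: Task 1 → Task 6 → Task 9.

29 weeks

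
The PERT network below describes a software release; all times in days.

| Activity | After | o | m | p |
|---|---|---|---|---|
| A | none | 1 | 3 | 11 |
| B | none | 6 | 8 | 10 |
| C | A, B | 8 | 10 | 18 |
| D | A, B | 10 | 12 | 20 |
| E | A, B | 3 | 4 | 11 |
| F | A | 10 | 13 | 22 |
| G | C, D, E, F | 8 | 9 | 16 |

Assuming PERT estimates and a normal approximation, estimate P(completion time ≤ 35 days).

0.963

te_A = (1 + 4·3 + 11)/6 = 24/6 = 4; σ²_A = ((11−1)/6)² = 2.778
te_B = (6 + 4·8 + 10)/6 = 48/6 = 8; σ²_B = ((10−6)/6)² = 0.444
te_C = (8 + 4·10 + 18)/6 = 66/6 = 11; σ²_C = ((18−8)/6)² = 2.778
te_D = (10 + 4·12 + 20)/6 = 78/6 = 13; σ²_D = ((20−10)/6)² = 2.778
te_E = (3 + 4·4 + 11)/6 = 30/6 = 5; σ²_E = ((11−3)/6)² = 1.778
te_F = (10 + 4·13 + 22)/6 = 84/6 = 14; σ²_F = ((22−10)/6)² = 4.000
te_G = (8 + 4·9 + 16)/6 = 60/6 = 10; σ²_G = ((16−8)/6)² = 1.778

Forward pass:
ES_A = 0; EF_A = 4
ES_B = 0; EF_B = 8
ES_C = max(EF_A=4, EF_B=8) = 8; EF_C = 8+11 = 19
ES_D = max(EF_A=4, EF_B=8) = 8; EF_D = 8+13 = 21
ES_E = max(EF_A=4, EF_B=8) = 8; EF_E = 8+5 = 13
ES_F = 4; EF_F = 4+14 = 18
ES_G = max(EF_C=19, EF_D=21, EF_E=13, EF_F=18) = 21; EF_G = 21+10 = 31
Expected project duration μ = 31 days. Critical path: B → D → G.

Variance along critical path = 0.444 + 2.778 + 1.778 = 5.000; σ = √5.000 = 2.236 days.
Z = (35 − 31) / 2.236 = 1.789
P(T ≤ 35) = Φ(1.789) ≈ 0.963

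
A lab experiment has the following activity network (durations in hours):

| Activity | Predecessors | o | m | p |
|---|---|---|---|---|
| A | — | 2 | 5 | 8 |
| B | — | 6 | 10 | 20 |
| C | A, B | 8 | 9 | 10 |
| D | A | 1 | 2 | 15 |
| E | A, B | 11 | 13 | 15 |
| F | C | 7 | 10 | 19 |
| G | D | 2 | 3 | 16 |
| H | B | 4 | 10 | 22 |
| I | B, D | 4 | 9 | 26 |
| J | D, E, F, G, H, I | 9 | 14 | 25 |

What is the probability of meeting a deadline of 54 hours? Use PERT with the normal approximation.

0.975

te_A = (2 + 4·5 + 8)/6 = 30/6 = 5; σ²_A = ((8−2)/6)² = 1.000
te_B = (6 + 4·10 + 20)/6 = 66/6 = 11; σ²_B = ((20−6)/6)² = 5.444
te_C = (8 + 4·9 + 10)/6 = 54/6 = 9; σ²_C = ((10−8)/6)² = 0.111
te_D = (1 + 4·2 + 15)/6 = 24/6 = 4; σ²_D = ((15−1)/6)² = 5.444
te_E = (11 + 4·13 + 15)/6 = 78/6 = 13; σ²_E = ((15−11)/6)² = 0.444
te_F = (7 + 4·10 + 19)/6 = 66/6 = 11; σ²_F = ((19−7)/6)² = 4.000
te_G = (2 + 4·3 + 16)/6 = 30/6 = 5; σ²_G = ((16−2)/6)² = 5.444
te_H = (4 + 4·10 + 22)/6 = 66/6 = 11; σ²_H = ((22−4)/6)² = 9.000
te_I = (4 + 4·9 + 26)/6 = 66/6 = 11; σ²_I = ((26−4)/6)² = 13.444
te_J = (9 + 4·14 + 25)/6 = 90/6 = 15; σ²_J = ((25−9)/6)² = 7.111

Forward pass:
ES_A = 0; EF_A = 5
ES_B = 0; EF_B = 11
ES_C = max(EF_A=5, EF_B=11) = 11; EF_C = 11+9 = 20
ES_D = 5; EF_D = 5+4 = 9
ES_E = max(EF_A=5, EF_B=11) = 11; EF_E = 11+13 = 24
ES_F = 20; EF_F = 20+11 = 31
ES_G = 9; EF_G = 9+5 = 14
ES_H = 11; EF_H = 11+11 = 22
ES_I = max(EF_B=11, EF_D=9) = 11; EF_I = 11+11 = 22
ES_J = max(EF_D=9, EF_E=24, EF_F=31, EF_G=14, EF_H=22, EF_I=22) = 31; EF_J = 31+15 = 46
Expected project duration μ = 46 hours. Critical path: B → C → F → J.

Variance along critical path = 5.444 + 0.111 + 4.000 + 7.111 = 16.667; σ = √16.667 = 4.082 hours.
Z = (54 − 46) / 4.082 = 1.960
P(T ≤ 54) = Φ(1.960) ≈ 0.975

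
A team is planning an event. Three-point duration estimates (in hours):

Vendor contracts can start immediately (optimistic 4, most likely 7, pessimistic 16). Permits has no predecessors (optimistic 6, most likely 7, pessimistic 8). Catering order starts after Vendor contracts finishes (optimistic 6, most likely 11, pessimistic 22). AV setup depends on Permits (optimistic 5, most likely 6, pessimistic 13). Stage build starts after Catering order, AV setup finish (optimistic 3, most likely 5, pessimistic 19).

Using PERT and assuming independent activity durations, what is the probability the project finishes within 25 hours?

te_Vendor contracts = (4 + 4·7 + 16)/6 = 48/6 = 8; σ²_Vendor contracts = ((16−4)/6)² = 4.000
te_Permits = (6 + 4·7 + 8)/6 = 42/6 = 7; σ²_Permits = ((8−6)/6)² = 0.111
te_Catering order = (6 + 4·11 + 22)/6 = 72/6 = 12; σ²_Catering order = ((22−6)/6)² = 7.111
te_AV setup = (5 + 4·6 + 13)/6 = 42/6 = 7; σ²_AV setup = ((13−5)/6)² = 1.778
te_Stage build = (3 + 4·5 + 19)/6 = 42/6 = 7; σ²_Stage build = ((19−3)/6)² = 7.111

Forward pass:
ES_Vendor contracts = 0; EF_Vendor contracts = 8
ES_Permits = 0; EF_Permits = 7
ES_Catering order = 8; EF_Catering order = 8+12 = 20
ES_AV setup = 7; EF_AV setup = 7+7 = 14
ES_Stage build = max(EF_Catering order=20, EF_AV setup=14) = 20; EF_Stage build = 20+7 = 27
Expected project duration μ = 27 hours. Critical path: Vendor contracts → Catering order → Stage build.

Variance along critical path = 4.000 + 7.111 + 7.111 = 18.222; σ = √18.222 = 4.269 hours.
Z = (25 − 27) / 4.269 = -0.469
P(T ≤ 25) = Φ(-0.469) ≈ 0.320

0.320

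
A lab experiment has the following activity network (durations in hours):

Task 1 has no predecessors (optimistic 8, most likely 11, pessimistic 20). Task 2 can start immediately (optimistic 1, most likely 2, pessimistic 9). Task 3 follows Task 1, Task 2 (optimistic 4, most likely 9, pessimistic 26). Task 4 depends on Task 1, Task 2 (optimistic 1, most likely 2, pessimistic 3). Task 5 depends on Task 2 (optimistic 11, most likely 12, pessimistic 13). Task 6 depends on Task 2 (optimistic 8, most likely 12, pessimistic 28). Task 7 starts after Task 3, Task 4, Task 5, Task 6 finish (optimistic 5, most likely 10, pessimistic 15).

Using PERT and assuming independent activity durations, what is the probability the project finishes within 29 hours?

0.187

te_Task 1 = (8 + 4·11 + 20)/6 = 72/6 = 12; σ²_Task 1 = ((20−8)/6)² = 4.000
te_Task 2 = (1 + 4·2 + 9)/6 = 18/6 = 3; σ²_Task 2 = ((9−1)/6)² = 1.778
te_Task 3 = (4 + 4·9 + 26)/6 = 66/6 = 11; σ²_Task 3 = ((26−4)/6)² = 13.444
te_Task 4 = (1 + 4·2 + 3)/6 = 12/6 = 2; σ²_Task 4 = ((3−1)/6)² = 0.111
te_Task 5 = (11 + 4·12 + 13)/6 = 72/6 = 12; σ²_Task 5 = ((13−11)/6)² = 0.111
te_Task 6 = (8 + 4·12 + 28)/6 = 84/6 = 14; σ²_Task 6 = ((28−8)/6)² = 11.111
te_Task 7 = (5 + 4·10 + 15)/6 = 60/6 = 10; σ²_Task 7 = ((15−5)/6)² = 2.778

Forward pass:
ES_Task 1 = 0; EF_Task 1 = 12
ES_Task 2 = 0; EF_Task 2 = 3
ES_Task 3 = max(EF_Task 1=12, EF_Task 2=3) = 12; EF_Task 3 = 12+11 = 23
ES_Task 4 = max(EF_Task 1=12, EF_Task 2=3) = 12; EF_Task 4 = 12+2 = 14
ES_Task 5 = 3; EF_Task 5 = 3+12 = 15
ES_Task 6 = 3; EF_Task 6 = 3+14 = 17
ES_Task 7 = max(EF_Task 3=23, EF_Task 4=14, EF_Task 5=15, EF_Task 6=17) = 23; EF_Task 7 = 23+10 = 33
Expected project duration μ = 33 hours. Critical path: Task 1 → Task 3 → Task 7.

Variance along critical path = 4.000 + 13.444 + 2.778 = 20.222; σ = √20.222 = 4.497 hours.
Z = (29 − 33) / 4.497 = -0.889
P(T ≤ 29) = Φ(-0.889) ≈ 0.187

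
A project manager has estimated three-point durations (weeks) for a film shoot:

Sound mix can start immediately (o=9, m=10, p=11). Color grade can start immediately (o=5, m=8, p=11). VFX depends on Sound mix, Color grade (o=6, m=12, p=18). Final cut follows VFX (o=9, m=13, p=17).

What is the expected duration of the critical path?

35 weeks

te_Sound mix = (9 + 4·10 + 11)/6 = 60/6 = 10
te_Color grade = (5 + 4·8 + 11)/6 = 48/6 = 8
te_VFX = (6 + 4·12 + 18)/6 = 72/6 = 12
te_Final cut = (9 + 4·13 + 17)/6 = 78/6 = 13

Forward pass:
ES_Sound mix = 0; EF_Sound mix = 10
ES_Color grade = 0; EF_Color grade = 8
ES_VFX = max(EF_Sound mix=10, EF_Color grade=8) = 10; EF_VFX = 10+12 = 22
ES_Final cut = 22; EF_Final cut = 22+13 = 35
Expected project duration μ = 35 weeks. Critical path: Sound mix → VFX → Final cut.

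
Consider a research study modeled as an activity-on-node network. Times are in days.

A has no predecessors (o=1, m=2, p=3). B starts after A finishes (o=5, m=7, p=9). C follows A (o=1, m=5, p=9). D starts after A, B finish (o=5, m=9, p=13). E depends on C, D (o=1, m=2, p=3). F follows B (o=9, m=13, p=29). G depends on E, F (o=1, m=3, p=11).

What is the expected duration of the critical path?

te_A = (1 + 4·2 + 3)/6 = 12/6 = 2
te_B = (5 + 4·7 + 9)/6 = 42/6 = 7
te_C = (1 + 4·5 + 9)/6 = 30/6 = 5
te_D = (5 + 4·9 + 13)/6 = 54/6 = 9
te_E = (1 + 4·2 + 3)/6 = 12/6 = 2
te_F = (9 + 4·13 + 29)/6 = 90/6 = 15
te_G = (1 + 4·3 + 11)/6 = 24/6 = 4

Forward pass:
ES_A = 0; EF_A = 2
ES_B = 2; EF_B = 2+7 = 9
ES_C = 2; EF_C = 2+5 = 7
ES_D = max(EF_A=2, EF_B=9) = 9; EF_D = 9+9 = 18
ES_E = max(EF_C=7, EF_D=18) = 18; EF_E = 18+2 = 20
ES_F = 9; EF_F = 9+15 = 24
ES_G = max(EF_E=20, EF_F=24) = 24; EF_G = 24+4 = 28
Expected project duration μ = 28 days. Critical path: A → B → F → G.

28 days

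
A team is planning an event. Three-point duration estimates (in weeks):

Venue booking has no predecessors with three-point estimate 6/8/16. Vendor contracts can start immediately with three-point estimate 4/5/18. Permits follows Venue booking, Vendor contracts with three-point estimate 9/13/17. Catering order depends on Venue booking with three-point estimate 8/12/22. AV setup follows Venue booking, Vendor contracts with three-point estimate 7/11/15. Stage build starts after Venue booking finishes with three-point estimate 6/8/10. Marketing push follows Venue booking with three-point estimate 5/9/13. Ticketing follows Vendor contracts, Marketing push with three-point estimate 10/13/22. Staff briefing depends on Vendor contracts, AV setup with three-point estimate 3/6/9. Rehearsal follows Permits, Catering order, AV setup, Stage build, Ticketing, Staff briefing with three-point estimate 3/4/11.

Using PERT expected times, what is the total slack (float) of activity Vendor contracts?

8 weeks

te_Venue booking = (6 + 4·8 + 16)/6 = 54/6 = 9
te_Vendor contracts = (4 + 4·5 + 18)/6 = 42/6 = 7
te_Permits = (9 + 4·13 + 17)/6 = 78/6 = 13
te_Catering order = (8 + 4·12 + 22)/6 = 78/6 = 13
te_AV setup = (7 + 4·11 + 15)/6 = 66/6 = 11
te_Stage build = (6 + 4·8 + 10)/6 = 48/6 = 8
te_Marketing push = (5 + 4·9 + 13)/6 = 54/6 = 9
te_Ticketing = (10 + 4·13 + 22)/6 = 84/6 = 14
te_Staff briefing = (3 + 4·6 + 9)/6 = 36/6 = 6
te_Rehearsal = (3 + 4·4 + 11)/6 = 30/6 = 5

Forward pass:
ES_Venue booking = 0; EF_Venue booking = 9
ES_Vendor contracts = 0; EF_Vendor contracts = 7
ES_Permits = max(EF_Venue booking=9, EF_Vendor contracts=7) = 9; EF_Permits = 9+13 = 22
ES_Catering order = 9; EF_Catering order = 9+13 = 22
ES_AV setup = max(EF_Venue booking=9, EF_Vendor contracts=7) = 9; EF_AV setup = 9+11 = 20
ES_Stage build = 9; EF_Stage build = 9+8 = 17
ES_Marketing push = 9; EF_Marketing push = 9+9 = 18
ES_Ticketing = max(EF_Vendor contracts=7, EF_Marketing push=18) = 18; EF_Ticketing = 18+14 = 32
ES_Staff briefing = max(EF_Vendor contracts=7, EF_AV setup=20) = 20; EF_Staff briefing = 20+6 = 26
ES_Rehearsal = max(EF_Permits=22, EF_Catering order=22, EF_AV setup=20, EF_Stage build=17, EF_Ticketing=32, EF_Staff briefing=26) = 32; EF_Rehearsal = 32+5 = 37
Expected project duration μ = 37 weeks. Critical path: Venue booking → Marketing push → Ticketing → Rehearsal.

Backward pass:
LF_Rehearsal = 37; LS_Rehearsal = 37−5 = 32
LF_Staff briefing = LS_Rehearsal = 32; LS_Staff briefing = 32−6 = 26
LF_Ticketing = LS_Rehearsal = 32; LS_Ticketing = 32−14 = 18
LF_Marketing push = LS_Ticketing = 18; LS_Marketing push = 18−9 = 9
LF_Stage build = LS_Rehearsal = 32; LS_Stage build = 32−8 = 24
LF_AV setup = min(LS_Staff briefing=26, LS_Rehearsal=32) = 26; LS_AV setup = 26−11 = 15
LF_Catering order = LS_Rehearsal = 32; LS_Catering order = 32−13 = 19
LF_Permits = LS_Rehearsal = 32; LS_Permits = 32−13 = 19
LF_Vendor contracts = min(LS_Permits=19, LS_AV setup=15, LS_Ticketing=18, LS_Staff briefing=26) = 15; LS_Vendor contracts = 15−7 = 8
LF_Venue booking = min(LS_Permits=19, LS_Catering order=19, LS_AV setup=15, LS_Stage build=24, LS_Marketing push=9) = 9; LS_Venue booking = 9−9 = 0
Slack_Vendor contracts = LS_Vendor contracts − ES_Vendor contracts = 8 − 0 = 8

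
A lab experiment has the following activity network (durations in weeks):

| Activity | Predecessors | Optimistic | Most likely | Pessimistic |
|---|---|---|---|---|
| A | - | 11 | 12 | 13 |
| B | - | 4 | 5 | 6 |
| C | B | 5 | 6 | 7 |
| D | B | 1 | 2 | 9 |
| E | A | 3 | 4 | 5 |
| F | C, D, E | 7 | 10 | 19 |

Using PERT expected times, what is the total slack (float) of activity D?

te_A = (11 + 4·12 + 13)/6 = 72/6 = 12
te_B = (4 + 4·5 + 6)/6 = 30/6 = 5
te_C = (5 + 4·6 + 7)/6 = 36/6 = 6
te_D = (1 + 4·2 + 9)/6 = 18/6 = 3
te_E = (3 + 4·4 + 5)/6 = 24/6 = 4
te_F = (7 + 4·10 + 19)/6 = 66/6 = 11

Forward pass:
ES_A = 0; EF_A = 12
ES_B = 0; EF_B = 5
ES_C = 5; EF_C = 5+6 = 11
ES_D = 5; EF_D = 5+3 = 8
ES_E = 12; EF_E = 12+4 = 16
ES_F = max(EF_C=11, EF_D=8, EF_E=16) = 16; EF_F = 16+11 = 27
Expected project duration μ = 27 weeks. Critical path: A → E → F.

Backward pass:
LF_F = 27; LS_F = 27−11 = 16
LF_E = LS_F = 16; LS_E = 16−4 = 12
LF_D = LS_F = 16; LS_D = 16−3 = 13
LF_C = LS_F = 16; LS_C = 16−6 = 10
LF_B = min(LS_C=10, LS_D=13) = 10; LS_B = 10−5 = 5
LF_A = LS_E = 12; LS_A = 12−12 = 0
Slack_D = LS_D − ES_D = 13 − 5 = 8

8 weeks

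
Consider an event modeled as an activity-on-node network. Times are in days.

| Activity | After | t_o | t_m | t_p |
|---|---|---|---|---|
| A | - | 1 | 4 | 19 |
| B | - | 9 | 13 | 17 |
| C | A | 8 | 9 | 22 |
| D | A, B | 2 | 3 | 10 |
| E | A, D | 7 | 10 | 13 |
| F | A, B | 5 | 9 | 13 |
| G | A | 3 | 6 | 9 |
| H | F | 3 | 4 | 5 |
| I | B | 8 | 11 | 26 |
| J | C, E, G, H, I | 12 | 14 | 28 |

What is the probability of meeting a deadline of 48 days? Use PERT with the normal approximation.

te_A = (1 + 4·4 + 19)/6 = 36/6 = 6; σ²_A = ((19−1)/6)² = 9.000
te_B = (9 + 4·13 + 17)/6 = 78/6 = 13; σ²_B = ((17−9)/6)² = 1.778
te_C = (8 + 4·9 + 22)/6 = 66/6 = 11; σ²_C = ((22−8)/6)² = 5.444
te_D = (2 + 4·3 + 10)/6 = 24/6 = 4; σ²_D = ((10−2)/6)² = 1.778
te_E = (7 + 4·10 + 13)/6 = 60/6 = 10; σ²_E = ((13−7)/6)² = 1.000
te_F = (5 + 4·9 + 13)/6 = 54/6 = 9; σ²_F = ((13−5)/6)² = 1.778
te_G = (3 + 4·6 + 9)/6 = 36/6 = 6; σ²_G = ((9−3)/6)² = 1.000
te_H = (3 + 4·4 + 5)/6 = 24/6 = 4; σ²_H = ((5−3)/6)² = 0.111
te_I = (8 + 4·11 + 26)/6 = 78/6 = 13; σ²_I = ((26−8)/6)² = 9.000
te_J = (12 + 4·14 + 28)/6 = 96/6 = 16; σ²_J = ((28−12)/6)² = 7.111

Forward pass:
ES_A = 0; EF_A = 6
ES_B = 0; EF_B = 13
ES_C = 6; EF_C = 6+11 = 17
ES_D = max(EF_A=6, EF_B=13) = 13; EF_D = 13+4 = 17
ES_E = max(EF_A=6, EF_D=17) = 17; EF_E = 17+10 = 27
ES_F = max(EF_A=6, EF_B=13) = 13; EF_F = 13+9 = 22
ES_G = 6; EF_G = 6+6 = 12
ES_H = 22; EF_H = 22+4 = 26
ES_I = 13; EF_I = 13+13 = 26
ES_J = max(EF_C=17, EF_E=27, EF_G=12, EF_H=26, EF_I=26) = 27; EF_J = 27+16 = 43
Expected project duration μ = 43 days. Critical path: B → D → E → J.

Variance along critical path = 1.778 + 1.778 + 1.000 + 7.111 = 11.667; σ = √11.667 = 3.416 days.
Z = (48 − 43) / 3.416 = 1.464
P(T ≤ 48) = Φ(1.464) ≈ 0.928

0.928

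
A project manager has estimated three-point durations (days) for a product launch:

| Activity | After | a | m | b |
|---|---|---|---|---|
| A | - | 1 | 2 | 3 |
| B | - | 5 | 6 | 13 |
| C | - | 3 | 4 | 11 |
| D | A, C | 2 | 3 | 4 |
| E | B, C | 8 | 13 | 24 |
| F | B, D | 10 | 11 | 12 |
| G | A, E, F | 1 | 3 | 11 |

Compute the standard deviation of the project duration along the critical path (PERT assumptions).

te_A = (1 + 4·2 + 3)/6 = 12/6 = 2; σ²_A = ((3−1)/6)² = 0.111
te_B = (5 + 4·6 + 13)/6 = 42/6 = 7; σ²_B = ((13−5)/6)² = 1.778
te_C = (3 + 4·4 + 11)/6 = 30/6 = 5; σ²_C = ((11−3)/6)² = 1.778
te_D = (2 + 4·3 + 4)/6 = 18/6 = 3; σ²_D = ((4−2)/6)² = 0.111
te_E = (8 + 4·13 + 24)/6 = 84/6 = 14; σ²_E = ((24−8)/6)² = 7.111
te_F = (10 + 4·11 + 12)/6 = 66/6 = 11; σ²_F = ((12−10)/6)² = 0.111
te_G = (1 + 4·3 + 11)/6 = 24/6 = 4; σ²_G = ((11−1)/6)² = 2.778

Forward pass:
ES_A = 0; EF_A = 2
ES_B = 0; EF_B = 7
ES_C = 0; EF_C = 5
ES_D = max(EF_A=2, EF_C=5) = 5; EF_D = 5+3 = 8
ES_E = max(EF_B=7, EF_C=5) = 7; EF_E = 7+14 = 21
ES_F = max(EF_B=7, EF_D=8) = 8; EF_F = 8+11 = 19
ES_G = max(EF_A=2, EF_E=21, EF_F=19) = 21; EF_G = 21+4 = 25
Expected project duration μ = 25 days. Critical path: B → E → G.

Variance along critical path = 1.778 + 7.111 + 2.778 = 11.667
σ = √11.667 = 3.416 days

3.42 days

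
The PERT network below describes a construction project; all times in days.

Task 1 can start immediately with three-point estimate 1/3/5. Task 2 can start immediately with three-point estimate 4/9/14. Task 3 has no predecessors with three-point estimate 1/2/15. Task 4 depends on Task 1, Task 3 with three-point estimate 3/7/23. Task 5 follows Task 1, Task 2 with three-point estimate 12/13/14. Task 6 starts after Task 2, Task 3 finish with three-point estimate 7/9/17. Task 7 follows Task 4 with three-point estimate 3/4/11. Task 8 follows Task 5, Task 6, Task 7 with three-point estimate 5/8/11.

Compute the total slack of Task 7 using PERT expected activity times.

te_Task 1 = (1 + 4·3 + 5)/6 = 18/6 = 3
te_Task 2 = (4 + 4·9 + 14)/6 = 54/6 = 9
te_Task 3 = (1 + 4·2 + 15)/6 = 24/6 = 4
te_Task 4 = (3 + 4·7 + 23)/6 = 54/6 = 9
te_Task 5 = (12 + 4·13 + 14)/6 = 78/6 = 13
te_Task 6 = (7 + 4·9 + 17)/6 = 60/6 = 10
te_Task 7 = (3 + 4·4 + 11)/6 = 30/6 = 5
te_Task 8 = (5 + 4·8 + 11)/6 = 48/6 = 8

Forward pass:
ES_Task 1 = 0; EF_Task 1 = 3
ES_Task 2 = 0; EF_Task 2 = 9
ES_Task 3 = 0; EF_Task 3 = 4
ES_Task 4 = max(EF_Task 1=3, EF_Task 3=4) = 4; EF_Task 4 = 4+9 = 13
ES_Task 5 = max(EF_Task 1=3, EF_Task 2=9) = 9; EF_Task 5 = 9+13 = 22
ES_Task 6 = max(EF_Task 2=9, EF_Task 3=4) = 9; EF_Task 6 = 9+10 = 19
ES_Task 7 = 13; EF_Task 7 = 13+5 = 18
ES_Task 8 = max(EF_Task 5=22, EF_Task 6=19, EF_Task 7=18) = 22; EF_Task 8 = 22+8 = 30
Expected project duration μ = 30 days. Critical path: Task 2 → Task 5 → Task 8.

Backward pass:
LF_Task 8 = 30; LS_Task 8 = 30−8 = 22
LF_Task 7 = LS_Task 8 = 22; LS_Task 7 = 22−5 = 17
LF_Task 6 = LS_Task 8 = 22; LS_Task 6 = 22−10 = 12
LF_Task 5 = LS_Task 8 = 22; LS_Task 5 = 22−13 = 9
LF_Task 4 = LS_Task 7 = 17; LS_Task 4 = 17−9 = 8
LF_Task 3 = min(LS_Task 4=8, LS_Task 6=12) = 8; LS_Task 3 = 8−4 = 4
LF_Task 2 = min(LS_Task 5=9, LS_Task 6=12) = 9; LS_Task 2 = 9−9 = 0
LF_Task 1 = min(LS_Task 4=8, LS_Task 5=9) = 8; LS_Task 1 = 8−3 = 5
Slack_Task 7 = LS_Task 7 − ES_Task 7 = 17 − 13 = 4

4 days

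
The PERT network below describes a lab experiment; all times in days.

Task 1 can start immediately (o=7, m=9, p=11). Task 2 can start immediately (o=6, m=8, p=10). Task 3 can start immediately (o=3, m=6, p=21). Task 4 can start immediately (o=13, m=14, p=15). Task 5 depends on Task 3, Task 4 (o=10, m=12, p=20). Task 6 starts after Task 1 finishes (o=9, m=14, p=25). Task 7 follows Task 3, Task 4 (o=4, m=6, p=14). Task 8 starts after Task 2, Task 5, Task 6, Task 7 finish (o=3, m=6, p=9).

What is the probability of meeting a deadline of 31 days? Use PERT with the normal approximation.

0.155

te_Task 1 = (7 + 4·9 + 11)/6 = 54/6 = 9; σ²_Task 1 = ((11−7)/6)² = 0.444
te_Task 2 = (6 + 4·8 + 10)/6 = 48/6 = 8; σ²_Task 2 = ((10−6)/6)² = 0.444
te_Task 3 = (3 + 4·6 + 21)/6 = 48/6 = 8; σ²_Task 3 = ((21−3)/6)² = 9.000
te_Task 4 = (13 + 4·14 + 15)/6 = 84/6 = 14; σ²_Task 4 = ((15−13)/6)² = 0.111
te_Task 5 = (10 + 4·12 + 20)/6 = 78/6 = 13; σ²_Task 5 = ((20−10)/6)² = 2.778
te_Task 6 = (9 + 4·14 + 25)/6 = 90/6 = 15; σ²_Task 6 = ((25−9)/6)² = 7.111
te_Task 7 = (4 + 4·6 + 14)/6 = 42/6 = 7; σ²_Task 7 = ((14−4)/6)² = 2.778
te_Task 8 = (3 + 4·6 + 9)/6 = 36/6 = 6; σ²_Task 8 = ((9−3)/6)² = 1.000

Forward pass:
ES_Task 1 = 0; EF_Task 1 = 9
ES_Task 2 = 0; EF_Task 2 = 8
ES_Task 3 = 0; EF_Task 3 = 8
ES_Task 4 = 0; EF_Task 4 = 14
ES_Task 5 = max(EF_Task 3=8, EF_Task 4=14) = 14; EF_Task 5 = 14+13 = 27
ES_Task 6 = 9; EF_Task 6 = 9+15 = 24
ES_Task 7 = max(EF_Task 3=8, EF_Task 4=14) = 14; EF_Task 7 = 14+7 = 21
ES_Task 8 = max(EF_Task 2=8, EF_Task 5=27, EF_Task 6=24, EF_Task 7=21) = 27; EF_Task 8 = 27+6 = 33
Expected project duration μ = 33 days. Critical path: Task 4 → Task 5 → Task 8.

Variance along critical path = 0.111 + 2.778 + 1.000 = 3.889; σ = √3.889 = 1.972 days.
Z = (31 − 33) / 1.972 = -1.014
P(T ≤ 31) = Φ(-1.014) ≈ 0.155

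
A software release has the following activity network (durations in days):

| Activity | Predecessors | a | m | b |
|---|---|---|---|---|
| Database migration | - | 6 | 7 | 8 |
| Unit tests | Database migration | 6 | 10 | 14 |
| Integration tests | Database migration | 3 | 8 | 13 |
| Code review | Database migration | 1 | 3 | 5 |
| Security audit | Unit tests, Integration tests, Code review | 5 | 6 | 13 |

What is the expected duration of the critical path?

24 days

te_Database migration = (6 + 4·7 + 8)/6 = 42/6 = 7
te_Unit tests = (6 + 4·10 + 14)/6 = 60/6 = 10
te_Integration tests = (3 + 4·8 + 13)/6 = 48/6 = 8
te_Code review = (1 + 4·3 + 5)/6 = 18/6 = 3
te_Security audit = (5 + 4·6 + 13)/6 = 42/6 = 7

Forward pass:
ES_Database migration = 0; EF_Database migration = 7
ES_Unit tests = 7; EF_Unit tests = 7+10 = 17
ES_Integration tests = 7; EF_Integration tests = 7+8 = 15
ES_Code review = 7; EF_Code review = 7+3 = 10
ES_Security audit = max(EF_Unit tests=17, EF_Integration tests=15, EF_Code review=10) = 17; EF_Security audit = 17+7 = 24
Expected project duration μ = 24 days. Critical path: Database migration → Unit tests → Security audit.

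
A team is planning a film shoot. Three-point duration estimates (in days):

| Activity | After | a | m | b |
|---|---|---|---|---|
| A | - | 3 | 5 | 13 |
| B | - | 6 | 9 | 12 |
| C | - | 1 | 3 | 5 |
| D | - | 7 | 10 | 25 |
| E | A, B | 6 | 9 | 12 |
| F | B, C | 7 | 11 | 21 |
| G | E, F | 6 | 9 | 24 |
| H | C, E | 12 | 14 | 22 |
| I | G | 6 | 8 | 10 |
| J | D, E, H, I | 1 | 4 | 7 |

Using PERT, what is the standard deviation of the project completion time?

4.11 days

te_A = (3 + 4·5 + 13)/6 = 36/6 = 6; σ²_A = ((13−3)/6)² = 2.778
te_B = (6 + 4·9 + 12)/6 = 54/6 = 9; σ²_B = ((12−6)/6)² = 1.000
te_C = (1 + 4·3 + 5)/6 = 18/6 = 3; σ²_C = ((5−1)/6)² = 0.444
te_D = (7 + 4·10 + 25)/6 = 72/6 = 12; σ²_D = ((25−7)/6)² = 9.000
te_E = (6 + 4·9 + 12)/6 = 54/6 = 9; σ²_E = ((12−6)/6)² = 1.000
te_F = (7 + 4·11 + 21)/6 = 72/6 = 12; σ²_F = ((21−7)/6)² = 5.444
te_G = (6 + 4·9 + 24)/6 = 66/6 = 11; σ²_G = ((24−6)/6)² = 9.000
te_H = (12 + 4·14 + 22)/6 = 90/6 = 15; σ²_H = ((22−12)/6)² = 2.778
te_I = (6 + 4·8 + 10)/6 = 48/6 = 8; σ²_I = ((10−6)/6)² = 0.444
te_J = (1 + 4·4 + 7)/6 = 24/6 = 4; σ²_J = ((7−1)/6)² = 1.000

Forward pass:
ES_A = 0; EF_A = 6
ES_B = 0; EF_B = 9
ES_C = 0; EF_C = 3
ES_D = 0; EF_D = 12
ES_E = max(EF_A=6, EF_B=9) = 9; EF_E = 9+9 = 18
ES_F = max(EF_B=9, EF_C=3) = 9; EF_F = 9+12 = 21
ES_G = max(EF_E=18, EF_F=21) = 21; EF_G = 21+11 = 32
ES_H = max(EF_C=3, EF_E=18) = 18; EF_H = 18+15 = 33
ES_I = 32; EF_I = 32+8 = 40
ES_J = max(EF_D=12, EF_E=18, EF_H=33, EF_I=40) = 40; EF_J = 40+4 = 44
Expected project duration μ = 44 days. Critical path: B → F → G → I → J.

Variance along critical path = 1.000 + 5.444 + 9.000 + 0.444 + 1.000 = 16.889
σ = √16.889 = 4.110 days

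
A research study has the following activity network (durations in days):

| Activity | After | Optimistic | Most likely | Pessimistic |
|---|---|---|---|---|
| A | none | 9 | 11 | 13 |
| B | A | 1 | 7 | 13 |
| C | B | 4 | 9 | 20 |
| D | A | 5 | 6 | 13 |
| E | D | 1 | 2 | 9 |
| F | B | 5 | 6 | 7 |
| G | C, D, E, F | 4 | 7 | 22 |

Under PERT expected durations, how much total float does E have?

te_A = (9 + 4·11 + 13)/6 = 66/6 = 11
te_B = (1 + 4·7 + 13)/6 = 42/6 = 7
te_C = (4 + 4·9 + 20)/6 = 60/6 = 10
te_D = (5 + 4·6 + 13)/6 = 42/6 = 7
te_E = (1 + 4·2 + 9)/6 = 18/6 = 3
te_F = (5 + 4·6 + 7)/6 = 36/6 = 6
te_G = (4 + 4·7 + 22)/6 = 54/6 = 9

Forward pass:
ES_A = 0; EF_A = 11
ES_B = 11; EF_B = 11+7 = 18
ES_C = 18; EF_C = 18+10 = 28
ES_D = 11; EF_D = 11+7 = 18
ES_E = 18; EF_E = 18+3 = 21
ES_F = 18; EF_F = 18+6 = 24
ES_G = max(EF_C=28, EF_D=18, EF_E=21, EF_F=24) = 28; EF_G = 28+9 = 37
Expected project duration μ = 37 days. Critical path: A → B → C → G.

Backward pass:
LF_G = 37; LS_G = 37−9 = 28
LF_F = LS_G = 28; LS_F = 28−6 = 22
LF_E = LS_G = 28; LS_E = 28−3 = 25
LF_D = min(LS_E=25, LS_G=28) = 25; LS_D = 25−7 = 18
LF_C = LS_G = 28; LS_C = 28−10 = 18
LF_B = min(LS_C=18, LS_F=22) = 18; LS_B = 18−7 = 11
LF_A = min(LS_B=11, LS_D=18) = 11; LS_A = 11−11 = 0
Slack_E = LS_E − ES_E = 25 − 18 = 7

7 days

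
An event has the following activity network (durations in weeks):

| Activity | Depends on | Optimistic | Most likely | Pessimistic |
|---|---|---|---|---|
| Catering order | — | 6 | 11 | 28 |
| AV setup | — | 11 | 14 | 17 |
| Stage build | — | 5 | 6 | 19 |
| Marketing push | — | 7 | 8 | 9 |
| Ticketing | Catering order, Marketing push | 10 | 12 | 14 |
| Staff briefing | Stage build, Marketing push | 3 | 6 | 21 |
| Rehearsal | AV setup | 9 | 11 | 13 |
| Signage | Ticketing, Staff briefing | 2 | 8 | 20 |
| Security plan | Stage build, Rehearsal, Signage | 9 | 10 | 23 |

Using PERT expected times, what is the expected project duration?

te_Catering order = (6 + 4·11 + 28)/6 = 78/6 = 13
te_AV setup = (11 + 4·14 + 17)/6 = 84/6 = 14
te_Stage build = (5 + 4·6 + 19)/6 = 48/6 = 8
te_Marketing push = (7 + 4·8 + 9)/6 = 48/6 = 8
te_Ticketing = (10 + 4·12 + 14)/6 = 72/6 = 12
te_Staff briefing = (3 + 4·6 + 21)/6 = 48/6 = 8
te_Rehearsal = (9 + 4·11 + 13)/6 = 66/6 = 11
te_Signage = (2 + 4·8 + 20)/6 = 54/6 = 9
te_Security plan = (9 + 4·10 + 23)/6 = 72/6 = 12

Forward pass:
ES_Catering order = 0; EF_Catering order = 13
ES_AV setup = 0; EF_AV setup = 14
ES_Stage build = 0; EF_Stage build = 8
ES_Marketing push = 0; EF_Marketing push = 8
ES_Ticketing = max(EF_Catering order=13, EF_Marketing push=8) = 13; EF_Ticketing = 13+12 = 25
ES_Staff briefing = max(EF_Stage build=8, EF_Marketing push=8) = 8; EF_Staff briefing = 8+8 = 16
ES_Rehearsal = 14; EF_Rehearsal = 14+11 = 25
ES_Signage = max(EF_Ticketing=25, EF_Staff briefing=16) = 25; EF_Signage = 25+9 = 34
ES_Security plan = max(EF_Stage build=8, EF_Rehearsal=25, EF_Signage=34) = 34; EF_Security plan = 34+12 = 46
Expected project duration μ = 46 weeks. Critical path: Catering order → Ticketing → Signage → Security plan.

46 weeks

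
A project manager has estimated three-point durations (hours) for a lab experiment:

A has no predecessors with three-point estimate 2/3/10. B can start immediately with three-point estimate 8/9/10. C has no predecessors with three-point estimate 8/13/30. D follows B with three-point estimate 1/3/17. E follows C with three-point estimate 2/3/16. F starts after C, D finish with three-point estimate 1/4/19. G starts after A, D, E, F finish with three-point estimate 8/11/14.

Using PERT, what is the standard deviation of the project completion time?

te_A = (2 + 4·3 + 10)/6 = 24/6 = 4; σ²_A = ((10−2)/6)² = 1.778
te_B = (8 + 4·9 + 10)/6 = 54/6 = 9; σ²_B = ((10−8)/6)² = 0.111
te_C = (8 + 4·13 + 30)/6 = 90/6 = 15; σ²_C = ((30−8)/6)² = 13.444
te_D = (1 + 4·3 + 17)/6 = 30/6 = 5; σ²_D = ((17−1)/6)² = 7.111
te_E = (2 + 4·3 + 16)/6 = 30/6 = 5; σ²_E = ((16−2)/6)² = 5.444
te_F = (1 + 4·4 + 19)/6 = 36/6 = 6; σ²_F = ((19−1)/6)² = 9.000
te_G = (8 + 4·11 + 14)/6 = 66/6 = 11; σ²_G = ((14−8)/6)² = 1.000

Forward pass:
ES_A = 0; EF_A = 4
ES_B = 0; EF_B = 9
ES_C = 0; EF_C = 15
ES_D = 9; EF_D = 9+5 = 14
ES_E = 15; EF_E = 15+5 = 20
ES_F = max(EF_C=15, EF_D=14) = 15; EF_F = 15+6 = 21
ES_G = max(EF_A=4, EF_D=14, EF_E=20, EF_F=21) = 21; EF_G = 21+11 = 32
Expected project duration μ = 32 hours. Critical path: C → F → G.

Variance along critical path = 13.444 + 9.000 + 1.000 = 23.444
σ = √23.444 = 4.842 hours

4.84 hours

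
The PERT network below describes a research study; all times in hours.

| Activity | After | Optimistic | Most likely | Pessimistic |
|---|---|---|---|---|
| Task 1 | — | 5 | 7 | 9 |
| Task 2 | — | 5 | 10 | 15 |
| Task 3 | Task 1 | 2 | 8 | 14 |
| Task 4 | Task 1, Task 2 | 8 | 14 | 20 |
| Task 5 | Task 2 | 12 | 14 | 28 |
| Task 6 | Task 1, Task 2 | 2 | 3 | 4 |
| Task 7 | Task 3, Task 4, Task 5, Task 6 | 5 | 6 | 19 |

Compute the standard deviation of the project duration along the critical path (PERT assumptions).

3.92 hours

te_Task 1 = (5 + 4·7 + 9)/6 = 42/6 = 7; σ²_Task 1 = ((9−5)/6)² = 0.444
te_Task 2 = (5 + 4·10 + 15)/6 = 60/6 = 10; σ²_Task 2 = ((15−5)/6)² = 2.778
te_Task 3 = (2 + 4·8 + 14)/6 = 48/6 = 8; σ²_Task 3 = ((14−2)/6)² = 4.000
te_Task 4 = (8 + 4·14 + 20)/6 = 84/6 = 14; σ²_Task 4 = ((20−8)/6)² = 4.000
te_Task 5 = (12 + 4·14 + 28)/6 = 96/6 = 16; σ²_Task 5 = ((28−12)/6)² = 7.111
te_Task 6 = (2 + 4·3 + 4)/6 = 18/6 = 3; σ²_Task 6 = ((4−2)/6)² = 0.111
te_Task 7 = (5 + 4·6 + 19)/6 = 48/6 = 8; σ²_Task 7 = ((19−5)/6)² = 5.444

Forward pass:
ES_Task 1 = 0; EF_Task 1 = 7
ES_Task 2 = 0; EF_Task 2 = 10
ES_Task 3 = 7; EF_Task 3 = 7+8 = 15
ES_Task 4 = max(EF_Task 1=7, EF_Task 2=10) = 10; EF_Task 4 = 10+14 = 24
ES_Task 5 = 10; EF_Task 5 = 10+16 = 26
ES_Task 6 = max(EF_Task 1=7, EF_Task 2=10) = 10; EF_Task 6 = 10+3 = 13
ES_Task 7 = max(EF_Task 3=15, EF_Task 4=24, EF_Task 5=26, EF_Task 6=13) = 26; EF_Task 7 = 26+8 = 34
Expected project duration μ = 34 hours. Critical path: Task 2 → Task 5 → Task 7.

Variance along critical path = 2.778 + 7.111 + 5.444 = 15.333
σ = √15.333 = 3.916 hours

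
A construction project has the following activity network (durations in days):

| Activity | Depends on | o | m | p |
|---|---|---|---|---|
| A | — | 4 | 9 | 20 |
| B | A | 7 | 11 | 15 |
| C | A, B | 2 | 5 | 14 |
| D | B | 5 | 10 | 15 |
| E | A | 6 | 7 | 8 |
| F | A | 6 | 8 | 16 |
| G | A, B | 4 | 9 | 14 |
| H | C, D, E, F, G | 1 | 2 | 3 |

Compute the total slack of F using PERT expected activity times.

te_A = (4 + 4·9 + 20)/6 = 60/6 = 10
te_B = (7 + 4·11 + 15)/6 = 66/6 = 11
te_C = (2 + 4·5 + 14)/6 = 36/6 = 6
te_D = (5 + 4·10 + 15)/6 = 60/6 = 10
te_E = (6 + 4·7 + 8)/6 = 42/6 = 7
te_F = (6 + 4·8 + 16)/6 = 54/6 = 9
te_G = (4 + 4·9 + 14)/6 = 54/6 = 9
te_H = (1 + 4·2 + 3)/6 = 12/6 = 2

Forward pass:
ES_A = 0; EF_A = 10
ES_B = 10; EF_B = 10+11 = 21
ES_C = max(EF_A=10, EF_B=21) = 21; EF_C = 21+6 = 27
ES_D = 21; EF_D = 21+10 = 31
ES_E = 10; EF_E = 10+7 = 17
ES_F = 10; EF_F = 10+9 = 19
ES_G = max(EF_A=10, EF_B=21) = 21; EF_G = 21+9 = 30
ES_H = max(EF_C=27, EF_D=31, EF_E=17, EF_F=19, EF_G=30) = 31; EF_H = 31+2 = 33
Expected project duration μ = 33 days. Critical path: A → B → D → H.

Backward pass:
LF_H = 33; LS_H = 33−2 = 31
LF_G = LS_H = 31; LS_G = 31−9 = 22
LF_F = LS_H = 31; LS_F = 31−9 = 22
LF_E = LS_H = 31; LS_E = 31−7 = 24
LF_D = LS_H = 31; LS_D = 31−10 = 21
LF_C = LS_H = 31; LS_C = 31−6 = 25
LF_B = min(LS_C=25, LS_D=21, LS_G=22) = 21; LS_B = 21−11 = 10
LF_A = min(LS_B=10, LS_C=25, LS_E=24, LS_F=22, LS_G=22) = 10; LS_A = 10−10 = 0
Slack_F = LS_F − ES_F = 22 − 10 = 12

12 days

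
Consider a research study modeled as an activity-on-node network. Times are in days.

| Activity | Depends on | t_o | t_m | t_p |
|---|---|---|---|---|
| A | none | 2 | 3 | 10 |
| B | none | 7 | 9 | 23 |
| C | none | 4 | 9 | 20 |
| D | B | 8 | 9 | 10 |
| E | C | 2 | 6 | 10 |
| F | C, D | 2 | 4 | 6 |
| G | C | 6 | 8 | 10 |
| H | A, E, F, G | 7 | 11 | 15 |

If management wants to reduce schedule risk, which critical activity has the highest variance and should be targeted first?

te_A = (2 + 4·3 + 10)/6 = 24/6 = 4; σ²_A = ((10−2)/6)² = 1.778
te_B = (7 + 4·9 + 23)/6 = 66/6 = 11; σ²_B = ((23−7)/6)² = 7.111
te_C = (4 + 4·9 + 20)/6 = 60/6 = 10; σ²_C = ((20−4)/6)² = 7.111
te_D = (8 + 4·9 + 10)/6 = 54/6 = 9; σ²_D = ((10−8)/6)² = 0.111
te_E = (2 + 4·6 + 10)/6 = 36/6 = 6; σ²_E = ((10−2)/6)² = 1.778
te_F = (2 + 4·4 + 6)/6 = 24/6 = 4; σ²_F = ((6−2)/6)² = 0.444
te_G = (6 + 4·8 + 10)/6 = 48/6 = 8; σ²_G = ((10−6)/6)² = 0.444
te_H = (7 + 4·11 + 15)/6 = 66/6 = 11; σ²_H = ((15−7)/6)² = 1.778

Forward pass:
ES_A = 0; EF_A = 4
ES_B = 0; EF_B = 11
ES_C = 0; EF_C = 10
ES_D = 11; EF_D = 11+9 = 20
ES_E = 10; EF_E = 10+6 = 16
ES_F = max(EF_C=10, EF_D=20) = 20; EF_F = 20+4 = 24
ES_G = 10; EF_G = 10+8 = 18
ES_H = max(EF_A=4, EF_E=16, EF_F=24, EF_G=18) = 24; EF_H = 24+11 = 35
Expected project duration μ = 35 days. Critical path: B → D → F → H.

Variances on critical path: σ²_B=7.111, σ²_D=0.111, σ²_F=0.444, σ²_H=1.778.
Largest is σ²_B = 7.111.

B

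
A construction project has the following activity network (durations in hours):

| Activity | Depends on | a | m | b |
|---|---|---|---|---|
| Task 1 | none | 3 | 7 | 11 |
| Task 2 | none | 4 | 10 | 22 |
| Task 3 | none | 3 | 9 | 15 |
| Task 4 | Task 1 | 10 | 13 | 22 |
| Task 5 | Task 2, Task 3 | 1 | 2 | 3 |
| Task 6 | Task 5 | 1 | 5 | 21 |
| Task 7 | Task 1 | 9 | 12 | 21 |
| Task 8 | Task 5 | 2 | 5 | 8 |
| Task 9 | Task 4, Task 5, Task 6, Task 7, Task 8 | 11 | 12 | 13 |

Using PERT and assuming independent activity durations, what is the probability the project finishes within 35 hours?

0.795

te_Task 1 = (3 + 4·7 + 11)/6 = 42/6 = 7; σ²_Task 1 = ((11−3)/6)² = 1.778
te_Task 2 = (4 + 4·10 + 22)/6 = 66/6 = 11; σ²_Task 2 = ((22−4)/6)² = 9.000
te_Task 3 = (3 + 4·9 + 15)/6 = 54/6 = 9; σ²_Task 3 = ((15−3)/6)² = 4.000
te_Task 4 = (10 + 4·13 + 22)/6 = 84/6 = 14; σ²_Task 4 = ((22−10)/6)² = 4.000
te_Task 5 = (1 + 4·2 + 3)/6 = 12/6 = 2; σ²_Task 5 = ((3−1)/6)² = 0.111
te_Task 6 = (1 + 4·5 + 21)/6 = 42/6 = 7; σ²_Task 6 = ((21−1)/6)² = 11.111
te_Task 7 = (9 + 4·12 + 21)/6 = 78/6 = 13; σ²_Task 7 = ((21−9)/6)² = 4.000
te_Task 8 = (2 + 4·5 + 8)/6 = 30/6 = 5; σ²_Task 8 = ((8−2)/6)² = 1.000
te_Task 9 = (11 + 4·12 + 13)/6 = 72/6 = 12; σ²_Task 9 = ((13−11)/6)² = 0.111

Forward pass:
ES_Task 1 = 0; EF_Task 1 = 7
ES_Task 2 = 0; EF_Task 2 = 11
ES_Task 3 = 0; EF_Task 3 = 9
ES_Task 4 = 7; EF_Task 4 = 7+14 = 21
ES_Task 5 = max(EF_Task 2=11, EF_Task 3=9) = 11; EF_Task 5 = 11+2 = 13
ES_Task 6 = 13; EF_Task 6 = 13+7 = 20
ES_Task 7 = 7; EF_Task 7 = 7+13 = 20
ES_Task 8 = 13; EF_Task 8 = 13+5 = 18
ES_Task 9 = max(EF_Task 4=21, EF_Task 5=13, EF_Task 6=20, EF_Task 7=20, EF_Task 8=18) = 21; EF_Task 9 = 21+12 = 33
Expected project duration μ = 33 hours. Critical path: Task 1 → Task 4 → Task 9.

Variance along critical path = 1.778 + 4.000 + 0.111 = 5.889; σ = √5.889 = 2.427 hours.
Z = (35 − 33) / 2.427 = 0.824
P(T ≤ 35) = Φ(0.824) ≈ 0.795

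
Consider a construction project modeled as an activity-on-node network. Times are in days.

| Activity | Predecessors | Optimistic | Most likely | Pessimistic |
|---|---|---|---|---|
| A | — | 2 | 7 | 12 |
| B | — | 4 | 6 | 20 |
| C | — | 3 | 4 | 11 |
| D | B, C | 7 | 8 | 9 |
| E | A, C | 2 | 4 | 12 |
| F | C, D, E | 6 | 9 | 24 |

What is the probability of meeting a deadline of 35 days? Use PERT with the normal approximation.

te_A = (2 + 4·7 + 12)/6 = 42/6 = 7; σ²_A = ((12−2)/6)² = 2.778
te_B = (4 + 4·6 + 20)/6 = 48/6 = 8; σ²_B = ((20−4)/6)² = 7.111
te_C = (3 + 4·4 + 11)/6 = 30/6 = 5; σ²_C = ((11−3)/6)² = 1.778
te_D = (7 + 4·8 + 9)/6 = 48/6 = 8; σ²_D = ((9−7)/6)² = 0.111
te_E = (2 + 4·4 + 12)/6 = 30/6 = 5; σ²_E = ((12−2)/6)² = 2.778
te_F = (6 + 4·9 + 24)/6 = 66/6 = 11; σ²_F = ((24−6)/6)² = 9.000

Forward pass:
ES_A = 0; EF_A = 7
ES_B = 0; EF_B = 8
ES_C = 0; EF_C = 5
ES_D = max(EF_B=8, EF_C=5) = 8; EF_D = 8+8 = 16
ES_E = max(EF_A=7, EF_C=5) = 7; EF_E = 7+5 = 12
ES_F = max(EF_C=5, EF_D=16, EF_E=12) = 16; EF_F = 16+11 = 27
Expected project duration μ = 27 days. Critical path: B → D → F.

Variance along critical path = 7.111 + 0.111 + 9.000 = 16.222; σ = √16.222 = 4.028 days.
Z = (35 − 27) / 4.028 = 1.986
P(T ≤ 35) = Φ(1.986) ≈ 0.976

0.976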